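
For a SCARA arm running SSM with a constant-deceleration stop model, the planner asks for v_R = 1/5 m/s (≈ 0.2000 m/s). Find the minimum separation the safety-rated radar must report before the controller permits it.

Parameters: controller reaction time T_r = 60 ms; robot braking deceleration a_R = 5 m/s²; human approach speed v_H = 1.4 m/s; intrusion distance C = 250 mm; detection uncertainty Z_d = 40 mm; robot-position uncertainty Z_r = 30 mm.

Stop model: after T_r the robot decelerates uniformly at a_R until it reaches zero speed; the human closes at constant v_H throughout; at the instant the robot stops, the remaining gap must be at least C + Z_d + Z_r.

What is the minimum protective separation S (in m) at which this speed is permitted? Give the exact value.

T_s = v_R/a_R = (1/5)/5 = 0.0400 s
robot in T_r: 0.2000·0.0600 = 0.0120 m
robot under decel: 0.2000²/(2·5.0000) = 0.0040 m
human closes 1.4000·0.1000 = 0.1400 m
residual clearance needed = 0.2500+0.0400+0.0300 = 0.3200 m
S_min ≈ 0.0120+0.0040+0.1400+0.3200  ⇒  S_min = 119/250 m

S_min = 119/250 m = 0.4760 m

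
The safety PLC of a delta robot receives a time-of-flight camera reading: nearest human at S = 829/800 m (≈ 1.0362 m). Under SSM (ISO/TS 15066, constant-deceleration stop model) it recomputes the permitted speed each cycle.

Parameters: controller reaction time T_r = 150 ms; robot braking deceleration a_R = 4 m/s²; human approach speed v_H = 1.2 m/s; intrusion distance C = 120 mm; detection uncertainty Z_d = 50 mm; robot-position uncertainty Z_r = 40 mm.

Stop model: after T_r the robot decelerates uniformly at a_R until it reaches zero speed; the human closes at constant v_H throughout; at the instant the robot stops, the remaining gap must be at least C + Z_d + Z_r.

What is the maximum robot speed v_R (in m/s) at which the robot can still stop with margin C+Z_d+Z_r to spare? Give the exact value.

v_R_max = 11/10 m/s = 1.1000 m/s

quadratic (1/8)·v² + (9/20)·v + (-517/800) = 0
  disc = (9/20)² − 4·(1/8)·(-517/800) = 841/1600 ; √disc = 29/40
  v_R = (−(9/20) + 29/40) / (2·(1/8)) = 11/10 m/s
check:
T_s = v_R/a_R = (11/10)/4 = 0.2750 s
robot in T_r: 1.1000·0.1500 = 0.1650 m
robot under decel: 1.1000²/(2·4.0000) = 0.1512 m
human over T_r+T_s: 1.2000·(0.1500+0.2750) = 0.5100 m
margins: 0.1200+0.0500+0.0400 = 0.2100 m
sum ≈ 0.1650+0.1512+0.5100+0.2100 ≈ 1.0362 m = S ✓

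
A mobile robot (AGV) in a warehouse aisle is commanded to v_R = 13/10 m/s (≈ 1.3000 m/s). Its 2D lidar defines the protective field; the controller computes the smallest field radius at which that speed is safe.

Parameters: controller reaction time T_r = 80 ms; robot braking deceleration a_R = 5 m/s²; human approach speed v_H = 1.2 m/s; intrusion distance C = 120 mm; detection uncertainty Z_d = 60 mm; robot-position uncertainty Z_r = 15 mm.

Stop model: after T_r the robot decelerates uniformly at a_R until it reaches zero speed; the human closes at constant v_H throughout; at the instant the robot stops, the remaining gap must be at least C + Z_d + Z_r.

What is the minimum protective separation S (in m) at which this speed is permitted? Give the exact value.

S_min = 219/250 m = 0.8760 m

braking lasts T_s = (13/10)/5 = 0.2600 s
reaction-phase robot travel = 1.3000·0.0800 = 0.1040 m
robot under decel: 1.3000²/(2·5.0000) = 0.1690 m
human over T_r+T_s: 1.2000·(0.0800+0.2600) = 0.4080 m
residual clearance needed = 0.1200+0.0600+0.0150 = 0.1950 m
S_min ≈ 0.1040+0.1690+0.4080+0.1950  ⇒  S_min = 219/250 m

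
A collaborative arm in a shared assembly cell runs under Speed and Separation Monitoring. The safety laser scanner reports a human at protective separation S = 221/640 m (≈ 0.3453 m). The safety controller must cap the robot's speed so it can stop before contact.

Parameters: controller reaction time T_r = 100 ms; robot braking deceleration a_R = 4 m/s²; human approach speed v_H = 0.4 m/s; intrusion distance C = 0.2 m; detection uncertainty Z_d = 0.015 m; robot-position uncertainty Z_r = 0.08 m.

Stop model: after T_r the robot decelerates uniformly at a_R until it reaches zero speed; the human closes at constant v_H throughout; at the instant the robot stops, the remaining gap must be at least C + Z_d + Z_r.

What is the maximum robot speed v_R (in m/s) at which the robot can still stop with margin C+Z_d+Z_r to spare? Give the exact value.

collect terms ⇒ (1/8)·v_R² + (1/5)·v_R + (-33/3200) = 0
  disc = (1/5)² − 4·(1/8)·(-33/3200) = 289/6400 ; √disc = 17/80
  v_R = (−(1/5) + 17/80) / (2·(1/8)) = 1/20 m/s
check:
T_s = v_R/a_R = (1/20)/4 = 0.0125 s
reaction-phase robot travel = 0.0500·0.1000 = 0.0050 m
robot under decel: 0.0500²/(2·4.0000) = 0.0003 m
human closes 0.4000·0.1125 = 0.0450 m
C+Z_d+Z_r = 0.2000+0.0150+0.0800 = 0.2950 m
sum ≈ 0.0050+0.0003+0.0450+0.2950 ≈ 0.3453 m = S ✓

v_R_max = 1/20 m/s = 0.0500 m/s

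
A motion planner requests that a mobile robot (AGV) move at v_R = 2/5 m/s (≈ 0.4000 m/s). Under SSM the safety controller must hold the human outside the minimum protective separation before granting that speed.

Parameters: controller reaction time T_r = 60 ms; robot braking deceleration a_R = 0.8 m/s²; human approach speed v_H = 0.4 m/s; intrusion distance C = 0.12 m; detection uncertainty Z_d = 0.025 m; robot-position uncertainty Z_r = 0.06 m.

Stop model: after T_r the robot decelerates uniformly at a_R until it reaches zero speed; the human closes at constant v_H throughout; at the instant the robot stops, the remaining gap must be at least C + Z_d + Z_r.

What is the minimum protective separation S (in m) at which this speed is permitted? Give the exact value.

braking lasts T_s = (2/5)/(4/5) = 0.5000 s
robot in T_r: 0.4000·0.0600 = 0.0240 m
robot under decel: 0.4000²/(2·0.8000) = 0.1000 m
human closes 0.4000·0.5600 = 0.2240 m
margins: 0.1200+0.0250+0.0600 = 0.2050 m
S_min ≈ 0.0240+0.1000+0.2240+0.2050  ⇒  S_min = 553/1000 m

S_min = 553/1000 m = 0.5530 m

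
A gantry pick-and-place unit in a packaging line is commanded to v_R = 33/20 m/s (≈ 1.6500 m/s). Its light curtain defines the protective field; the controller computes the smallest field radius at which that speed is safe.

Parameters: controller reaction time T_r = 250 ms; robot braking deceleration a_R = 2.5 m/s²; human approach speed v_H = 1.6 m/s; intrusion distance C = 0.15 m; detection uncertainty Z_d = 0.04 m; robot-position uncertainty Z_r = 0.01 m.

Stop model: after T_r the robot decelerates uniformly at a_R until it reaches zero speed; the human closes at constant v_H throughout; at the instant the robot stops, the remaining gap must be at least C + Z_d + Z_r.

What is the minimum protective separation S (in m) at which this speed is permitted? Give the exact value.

S_min = 2613/1000 m = 2.6130 m

T_s = v_R/a_R = (33/20)/(5/2) = 0.6600 s
robot in T_r: 1.6500·0.2500 = 0.4125 m
robot under decel: 1.6500²/(2·2.5000) = 0.5445 m
human over T_r+T_s: 1.6000·(0.2500+0.6600) = 1.4560 m
residual clearance needed = 0.1500+0.0400+0.0100 = 0.2000 m
S_min ≈ 0.4125+0.5445+1.4560+0.2000  ⇒  S_min = 2613/1000 m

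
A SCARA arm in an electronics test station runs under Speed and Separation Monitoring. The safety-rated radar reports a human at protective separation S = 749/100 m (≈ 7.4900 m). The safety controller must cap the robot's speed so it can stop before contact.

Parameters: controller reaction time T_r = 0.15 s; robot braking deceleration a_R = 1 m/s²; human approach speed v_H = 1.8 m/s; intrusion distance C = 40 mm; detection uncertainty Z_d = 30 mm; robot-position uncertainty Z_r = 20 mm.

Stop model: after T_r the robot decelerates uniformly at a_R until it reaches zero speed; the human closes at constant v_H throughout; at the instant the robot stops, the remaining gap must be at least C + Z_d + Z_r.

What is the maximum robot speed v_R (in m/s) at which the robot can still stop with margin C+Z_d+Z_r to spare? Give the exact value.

v_R_max = 23/10 m/s = 2.3000 m/s

at the boundary: (1/2)·v² + (39/20)·v + (-713/100) = 0
  disc = (39/20)² − 4·(1/2)·(-713/100) = 289/16 ; √disc = 17/4
  v_R = (−(39/20) + 17/4) / (2·(1/2)) = 23/10 m/s
check:
braking lasts T_s = (23/10)/1 = 2.3000 s
robot in T_r: 2.3000·0.1500 = 0.3450 m
braking distance = 2.3000²/(2·1.0000) = 2.6450 m
human over T_r+T_s: 1.8000·(0.1500+2.3000) = 4.4100 m
C+Z_d+Z_r = 0.0400+0.0300+0.0200 = 0.0900 m
sum ≈ 0.3450+2.6450+4.4100+0.0900 ≈ 7.4900 m = S ✓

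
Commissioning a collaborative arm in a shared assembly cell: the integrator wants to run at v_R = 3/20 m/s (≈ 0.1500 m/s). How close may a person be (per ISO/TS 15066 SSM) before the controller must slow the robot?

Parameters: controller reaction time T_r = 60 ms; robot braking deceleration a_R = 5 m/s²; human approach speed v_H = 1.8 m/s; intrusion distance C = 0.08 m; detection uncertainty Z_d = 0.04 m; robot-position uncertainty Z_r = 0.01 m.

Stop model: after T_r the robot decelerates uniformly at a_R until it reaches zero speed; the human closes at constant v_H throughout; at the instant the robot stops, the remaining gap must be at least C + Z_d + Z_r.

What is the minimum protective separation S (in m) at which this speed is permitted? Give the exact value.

S_min = 1213/4000 m = 0.3033 m

braking lasts T_s = (3/20)/5 = 0.0300 s
robot covers v_R·T_r = 0.1500·0.0600 = 0.0090 m before braking
robot covers 0.1500·0.0300 − ½·5.0000·0.0300² = 0.0022 m while stopping
human closes 1.8000·0.0900 = 0.1620 m
residual clearance needed = 0.0800+0.0400+0.0100 = 0.1300 m
S_min ≈ 0.0090+0.0022+0.1620+0.1300  ⇒  S_min = 1213/4000 m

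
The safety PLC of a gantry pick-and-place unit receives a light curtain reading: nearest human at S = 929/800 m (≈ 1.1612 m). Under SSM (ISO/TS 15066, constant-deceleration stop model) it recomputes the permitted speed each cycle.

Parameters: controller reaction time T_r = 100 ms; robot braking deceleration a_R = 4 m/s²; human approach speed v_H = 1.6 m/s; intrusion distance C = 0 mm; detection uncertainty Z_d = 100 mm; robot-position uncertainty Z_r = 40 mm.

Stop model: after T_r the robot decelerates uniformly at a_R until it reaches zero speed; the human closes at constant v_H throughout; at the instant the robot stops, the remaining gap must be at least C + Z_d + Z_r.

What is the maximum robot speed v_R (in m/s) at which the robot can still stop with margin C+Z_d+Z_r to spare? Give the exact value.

at the boundary: (1/8)·v² + (1/2)·v + (-689/800) = 0
  disc = (1/2)² − 4·(1/8)·(-689/800) = 1089/1600 ; √disc = 33/40
  v_R = (−(1/2) + 33/40) / (2·(1/8)) = 13/10 m/s
check:
braking lasts T_s = (13/10)/4 = 0.3250 s
robot in T_r: 1.3000·0.1000 = 0.1300 m
braking distance = 1.3000²/(2·4.0000) = 0.2112 m
human over T_r+T_s: 1.6000·(0.1000+0.3250) = 0.6800 m
C+Z_d+Z_r = 0.0000+0.1000+0.0400 = 0.1400 m
sum ≈ 0.1300+0.2112+0.6800+0.1400 ≈ 1.1612 m = S ✓

v_R_max = 13/10 m/s = 1.3000 m/s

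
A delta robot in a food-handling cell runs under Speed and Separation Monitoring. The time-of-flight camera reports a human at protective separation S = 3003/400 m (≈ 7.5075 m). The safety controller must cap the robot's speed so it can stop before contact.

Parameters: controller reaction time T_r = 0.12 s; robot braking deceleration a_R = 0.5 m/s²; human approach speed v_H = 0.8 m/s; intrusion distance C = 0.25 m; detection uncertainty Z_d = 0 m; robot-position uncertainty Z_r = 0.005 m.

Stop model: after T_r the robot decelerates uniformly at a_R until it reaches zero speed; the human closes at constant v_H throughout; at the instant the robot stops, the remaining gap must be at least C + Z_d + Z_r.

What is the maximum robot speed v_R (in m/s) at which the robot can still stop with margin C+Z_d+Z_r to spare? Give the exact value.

v_R_max = 39/20 m/s = 1.9500 m/s

at the boundary: (1)·v² + (43/25)·v + (-14313/2000) = 0
  disc = (43/25)² − 4·(1)·(-14313/2000) = 78961/2500 ; √disc = 281/50
  v_R = (−(43/25) + 281/50) / (2·(1)) = 39/20 m/s
check:
T_s = v_R/a_R = (39/20)/(1/2) = 3.9000 s
robot in T_r: 1.9500·0.1200 = 0.2340 m
robot covers 1.9500·3.9000 − ½·0.5000·3.9000² = 3.8025 m while stopping
person approaches 0.8000·(0.1200+3.9000) = 3.2160 m
C+Z_d+Z_r = 0.2500+0.0000+0.0050 = 0.2550 m
sum ≈ 0.2340+3.8025+3.2160+0.2550 ≈ 7.5075 m = S ✓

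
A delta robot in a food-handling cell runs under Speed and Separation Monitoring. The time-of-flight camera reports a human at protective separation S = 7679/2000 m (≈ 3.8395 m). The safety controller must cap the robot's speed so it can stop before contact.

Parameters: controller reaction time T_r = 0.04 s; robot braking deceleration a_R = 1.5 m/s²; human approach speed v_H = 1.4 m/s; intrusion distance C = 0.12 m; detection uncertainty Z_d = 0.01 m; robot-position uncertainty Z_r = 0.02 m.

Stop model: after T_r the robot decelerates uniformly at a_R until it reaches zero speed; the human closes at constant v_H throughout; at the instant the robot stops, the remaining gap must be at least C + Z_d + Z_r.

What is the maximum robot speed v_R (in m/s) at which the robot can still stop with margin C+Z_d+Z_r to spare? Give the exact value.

at the boundary: (1/3)·v² + (73/75)·v + (-7267/2000) = 0
  disc = (73/75)² − 4·(1/3)·(-7267/2000) = 130321/22500 ; √disc = 361/150
  v_R = (−(73/75) + 361/150) / (2·(1/3)) = 43/20 m/s
check:
T_s = v_R/a_R = (43/20)/(3/2) = 1.4333 s
robot covers v_R·T_r = 2.1500·0.0400 = 0.0860 m before braking
robot under decel: 2.1500²/(2·1.5000) = 1.5408 m
human over T_r+T_s: 1.4000·(0.0400+1.4333) = 2.0627 m
C+Z_d+Z_r = 0.1200+0.0100+0.0200 = 0.1500 m
sum ≈ 0.0860+1.5408+2.0627+0.1500 ≈ 3.8395 m = S ✓

v_R_max = 43/20 m/s = 2.1500 m/s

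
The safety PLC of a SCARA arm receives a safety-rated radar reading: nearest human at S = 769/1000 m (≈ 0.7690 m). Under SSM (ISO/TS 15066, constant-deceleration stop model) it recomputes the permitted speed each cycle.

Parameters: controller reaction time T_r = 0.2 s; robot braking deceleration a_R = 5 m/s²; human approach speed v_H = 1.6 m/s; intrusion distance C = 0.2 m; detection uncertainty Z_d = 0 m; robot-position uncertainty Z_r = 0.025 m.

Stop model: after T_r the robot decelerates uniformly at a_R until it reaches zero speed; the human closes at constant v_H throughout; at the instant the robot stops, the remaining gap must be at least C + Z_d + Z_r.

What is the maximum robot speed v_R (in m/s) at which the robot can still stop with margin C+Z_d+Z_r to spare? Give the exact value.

collect terms ⇒ (1/10)·v_R² + (13/25)·v_R + (-28/125) = 0
  disc = (13/25)² − 4·(1/10)·(-28/125) = 9/25 ; √disc = 3/5
  v_R = (−(13/25) + 3/5) / (2·(1/10)) = 2/5 m/s
check:
T_s = v_R/a_R = (2/5)/5 = 0.0800 s
robot covers v_R·T_r = 0.4000·0.2000 = 0.0800 m before braking
robot covers 0.4000·0.0800 − ½·5.0000·0.0800² = 0.0160 m while stopping
human over T_r+T_s: 1.6000·(0.2000+0.0800) = 0.4480 m
C+Z_d+Z_r = 0.2000+0.0000+0.0250 = 0.2250 m
sum ≈ 0.0800+0.0160+0.4480+0.2250 ≈ 0.7690 m = S ✓

v_R_max = 2/5 m/s = 0.4000 m/s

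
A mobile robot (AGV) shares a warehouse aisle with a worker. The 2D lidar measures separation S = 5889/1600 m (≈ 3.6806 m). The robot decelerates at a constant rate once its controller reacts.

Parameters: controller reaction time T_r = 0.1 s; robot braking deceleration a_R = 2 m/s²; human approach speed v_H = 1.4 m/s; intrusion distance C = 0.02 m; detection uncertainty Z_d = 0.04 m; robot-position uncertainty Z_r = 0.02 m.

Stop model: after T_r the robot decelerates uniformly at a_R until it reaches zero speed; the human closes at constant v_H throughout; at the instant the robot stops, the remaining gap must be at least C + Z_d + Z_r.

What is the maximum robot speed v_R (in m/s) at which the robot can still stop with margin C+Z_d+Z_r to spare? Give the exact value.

v_R_max = 49/20 m/s = 2.4500 m/s

quadratic (1/4)·v² + (4/5)·v + (-5537/1600) = 0
  disc = (4/5)² − 4·(1/4)·(-5537/1600) = 6561/1600 ; √disc = 81/40
  v_R = (−(4/5) + 81/40) / (2·(1/4)) = 49/20 m/s
check:
braking lasts T_s = (49/20)/2 = 1.2250 s
robot covers v_R·T_r = 2.4500·0.1000 = 0.2450 m before braking
robot under decel: 2.4500²/(2·2.0000) = 1.5006 m
human over T_r+T_s: 1.4000·(0.1000+1.2250) = 1.8550 m
residual clearance needed = 0.0200+0.0400+0.0200 = 0.0800 m
sum ≈ 0.2450+1.5006+1.8550+0.0800 ≈ 3.6806 m = S ✓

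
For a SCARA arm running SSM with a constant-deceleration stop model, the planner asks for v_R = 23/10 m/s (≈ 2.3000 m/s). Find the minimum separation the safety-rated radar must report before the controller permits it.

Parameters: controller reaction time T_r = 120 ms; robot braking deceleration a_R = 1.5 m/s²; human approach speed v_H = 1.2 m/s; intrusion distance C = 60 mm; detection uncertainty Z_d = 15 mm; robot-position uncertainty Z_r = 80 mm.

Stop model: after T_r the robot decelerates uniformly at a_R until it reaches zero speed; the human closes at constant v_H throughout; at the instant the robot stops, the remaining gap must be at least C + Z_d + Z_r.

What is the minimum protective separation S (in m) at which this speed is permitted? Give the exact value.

braking lasts T_s = (23/10)/(3/2) = 1.5333 s
robot covers v_R·T_r = 2.3000·0.1200 = 0.2760 m before braking
braking distance = 2.3000²/(2·1.5000) = 1.7633 m
human over T_r+T_s: 1.2000·(0.1200+1.5333) = 1.9840 m
residual clearance needed = 0.0600+0.0150+0.0800 = 0.1550 m
S_min ≈ 0.2760+1.7633+1.9840+0.1550  ⇒  S_min = 2507/600 m

S_min = 2507/600 m = 4.1783 m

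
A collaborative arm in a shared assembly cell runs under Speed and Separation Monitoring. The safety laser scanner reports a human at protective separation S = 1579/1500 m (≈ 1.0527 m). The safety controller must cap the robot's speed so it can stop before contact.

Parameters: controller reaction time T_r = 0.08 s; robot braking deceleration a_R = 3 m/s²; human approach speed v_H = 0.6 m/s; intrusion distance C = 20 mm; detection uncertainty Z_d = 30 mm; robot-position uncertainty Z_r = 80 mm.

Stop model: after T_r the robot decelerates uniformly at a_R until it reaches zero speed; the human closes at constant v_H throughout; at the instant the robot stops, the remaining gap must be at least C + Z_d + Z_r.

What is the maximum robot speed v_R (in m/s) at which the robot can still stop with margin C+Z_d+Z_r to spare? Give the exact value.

at the boundary: (1/6)·v² + (7/25)·v + (-328/375) = 0
  disc = (7/25)² − 4·(1/6)·(-328/375) = 3721/5625 ; √disc = 61/75
  v_R = (−(7/25) + 61/75) / (2·(1/6)) = 8/5 m/s
check:
braking lasts T_s = (8/5)/3 = 0.5333 s
robot in T_r: 1.6000·0.0800 = 0.1280 m
robot covers 1.6000·0.5333 − ½·3.0000·0.5333² = 0.4267 m while stopping
person approaches 0.6000·(0.0800+0.5333) = 0.3680 m
C+Z_d+Z_r = 0.0200+0.0300+0.0800 = 0.1300 m
sum ≈ 0.1280+0.4267+0.3680+0.1300 ≈ 1.0527 m = S ✓

v_R_max = 8/5 m/s = 1.6000 m/s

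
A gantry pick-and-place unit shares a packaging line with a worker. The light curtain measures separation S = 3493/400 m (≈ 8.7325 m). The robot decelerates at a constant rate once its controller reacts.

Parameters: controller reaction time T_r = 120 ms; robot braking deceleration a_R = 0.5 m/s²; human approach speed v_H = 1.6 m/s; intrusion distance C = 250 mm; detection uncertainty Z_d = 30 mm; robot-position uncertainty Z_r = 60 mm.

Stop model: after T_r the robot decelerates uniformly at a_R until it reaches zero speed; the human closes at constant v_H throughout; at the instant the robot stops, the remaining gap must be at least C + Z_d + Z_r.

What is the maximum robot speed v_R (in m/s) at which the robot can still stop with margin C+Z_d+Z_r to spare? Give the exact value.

v_R_max = 33/20 m/s = 1.6500 m/s

collect terms ⇒ (1)·v_R² + (83/25)·v_R + (-16401/2000) = 0
  disc = (83/25)² − 4·(1)·(-16401/2000) = 109561/2500 ; √disc = 331/50
  v_R = (−(83/25) + 331/50) / (2·(1)) = 33/20 m/s
check:
braking lasts T_s = (33/20)/(1/2) = 3.3000 s
robot in T_r: 1.6500·0.1200 = 0.1980 m
robot covers 1.6500·3.3000 − ½·0.5000·3.3000² = 2.7225 m while stopping
human over T_r+T_s: 1.6000·(0.1200+3.3000) = 5.4720 m
margins: 0.2500+0.0300+0.0600 = 0.3400 m
sum ≈ 0.1980+2.7225+5.4720+0.3400 ≈ 8.7325 m = S ✓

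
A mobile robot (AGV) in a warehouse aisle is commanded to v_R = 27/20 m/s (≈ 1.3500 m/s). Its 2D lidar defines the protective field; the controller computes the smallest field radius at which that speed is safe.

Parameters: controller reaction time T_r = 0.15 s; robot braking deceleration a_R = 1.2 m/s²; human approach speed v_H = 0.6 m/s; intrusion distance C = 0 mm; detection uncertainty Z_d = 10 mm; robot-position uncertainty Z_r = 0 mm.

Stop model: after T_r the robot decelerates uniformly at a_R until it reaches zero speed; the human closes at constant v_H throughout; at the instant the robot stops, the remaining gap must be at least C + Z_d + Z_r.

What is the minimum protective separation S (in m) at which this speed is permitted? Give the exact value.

stop time T_s = (27/20)/(6/5) = 1.1250 s
robot covers v_R·T_r = 1.3500·0.1500 = 0.2025 m before braking
braking distance = 1.3500²/(2·1.2000) = 0.7594 m
person approaches 0.6000·(0.1500+1.1250) = 0.7650 m
C+Z_d+Z_r = 0.0000+0.0100+0.0000 = 0.0100 m
S_min ≈ 0.2025+0.7594+0.7650+0.0100  ⇒  S_min = 2779/1600 m

S_min = 2779/1600 m = 1.7369 m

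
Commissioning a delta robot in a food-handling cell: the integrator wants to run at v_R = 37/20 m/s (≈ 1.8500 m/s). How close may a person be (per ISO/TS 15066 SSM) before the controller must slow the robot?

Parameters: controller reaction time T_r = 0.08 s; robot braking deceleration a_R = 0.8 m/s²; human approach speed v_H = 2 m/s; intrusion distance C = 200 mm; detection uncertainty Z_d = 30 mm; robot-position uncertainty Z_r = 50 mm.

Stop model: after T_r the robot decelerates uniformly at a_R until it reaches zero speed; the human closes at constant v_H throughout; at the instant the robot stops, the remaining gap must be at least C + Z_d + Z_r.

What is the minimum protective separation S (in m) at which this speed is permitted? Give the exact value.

braking lasts T_s = (37/20)/(4/5) = 2.3125 s
robot covers v_R·T_r = 1.8500·0.0800 = 0.1480 m before braking
robot under decel: 1.8500²/(2·0.8000) = 2.1391 m
person approaches 2.0000·(0.0800+2.3125) = 4.7850 m
residual clearance needed = 0.2000+0.0300+0.0500 = 0.2800 m
S_min ≈ 0.1480+2.1391+4.7850+0.2800  ⇒  S_min = 117633/16000 m

S_min = 117633/16000 m = 7.3521 m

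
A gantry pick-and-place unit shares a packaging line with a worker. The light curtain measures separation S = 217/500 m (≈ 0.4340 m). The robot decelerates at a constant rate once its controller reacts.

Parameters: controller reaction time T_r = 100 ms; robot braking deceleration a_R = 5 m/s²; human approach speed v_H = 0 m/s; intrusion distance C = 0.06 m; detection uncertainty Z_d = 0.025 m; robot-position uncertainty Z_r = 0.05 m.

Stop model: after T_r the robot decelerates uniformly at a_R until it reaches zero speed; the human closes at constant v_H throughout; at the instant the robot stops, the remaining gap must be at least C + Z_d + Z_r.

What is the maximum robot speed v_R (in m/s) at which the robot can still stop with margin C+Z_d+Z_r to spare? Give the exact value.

quadratic (1/10)·v² + (1/10)·v + (-299/1000) = 0
  disc = (1/10)² − 4·(1/10)·(-299/1000) = 81/625 ; √disc = 9/25
  v_R = (−(1/10) + 9/25) / (2·(1/10)) = 13/10 m/s
check:
stop time T_s = (13/10)/5 = 0.2600 s
reaction-phase robot travel = 1.3000·0.1000 = 0.1300 m
robot covers 1.3000·0.2600 − ½·5.0000·0.2600² = 0.1690 m while stopping
person approaches 0.0000·(0.1000+0.2600) = 0.0000 m
margins: 0.0600+0.0250+0.0500 = 0.1350 m
sum ≈ 0.1300+0.1690+0.0000+0.1350 ≈ 0.4340 m = S ✓

v_R_max = 13/10 m/s = 1.3000 m/s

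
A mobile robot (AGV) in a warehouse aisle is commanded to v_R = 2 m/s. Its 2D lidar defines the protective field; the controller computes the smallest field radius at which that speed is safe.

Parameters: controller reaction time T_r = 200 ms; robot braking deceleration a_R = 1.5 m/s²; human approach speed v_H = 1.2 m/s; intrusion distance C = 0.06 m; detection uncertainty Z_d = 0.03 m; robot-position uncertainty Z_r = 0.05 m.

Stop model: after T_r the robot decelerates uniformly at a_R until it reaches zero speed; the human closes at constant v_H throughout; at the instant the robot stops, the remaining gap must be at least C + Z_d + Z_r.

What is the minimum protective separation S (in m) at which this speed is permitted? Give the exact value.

stop time T_s = 2/(3/2) = 1.3333 s
robot in T_r: 2.0000·0.2000 = 0.4000 m
braking distance = 2.0000²/(2·1.5000) = 1.3333 m
person approaches 1.2000·(0.2000+1.3333) = 1.8400 m
margins: 0.0600+0.0300+0.0500 = 0.1400 m
S_min ≈ 0.4000+1.3333+1.8400+0.1400  ⇒  S_min = 557/150 m

S_min = 557/150 m = 3.7133 m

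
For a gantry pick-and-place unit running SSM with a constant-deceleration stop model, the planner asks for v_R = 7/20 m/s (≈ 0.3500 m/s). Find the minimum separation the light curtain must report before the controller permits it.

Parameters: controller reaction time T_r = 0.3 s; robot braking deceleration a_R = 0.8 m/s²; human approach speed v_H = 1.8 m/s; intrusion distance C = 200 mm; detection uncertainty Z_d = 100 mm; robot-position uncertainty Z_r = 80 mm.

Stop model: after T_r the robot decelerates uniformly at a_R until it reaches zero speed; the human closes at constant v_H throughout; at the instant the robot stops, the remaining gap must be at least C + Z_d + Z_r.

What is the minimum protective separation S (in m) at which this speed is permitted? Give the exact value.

stop time T_s = (7/20)/(4/5) = 0.4375 s
robot covers v_R·T_r = 0.3500·0.3000 = 0.1050 m before braking
robot covers 0.3500·0.4375 − ½·0.8000·0.4375² = 0.0766 m while stopping
human closes 1.8000·0.7375 = 1.3275 m
residual clearance needed = 0.2000+0.1000+0.0800 = 0.3800 m
S_min ≈ 0.1050+0.0766+1.3275+0.3800  ⇒  S_min = 1209/640 m

S_min = 1209/640 m = 1.8891 m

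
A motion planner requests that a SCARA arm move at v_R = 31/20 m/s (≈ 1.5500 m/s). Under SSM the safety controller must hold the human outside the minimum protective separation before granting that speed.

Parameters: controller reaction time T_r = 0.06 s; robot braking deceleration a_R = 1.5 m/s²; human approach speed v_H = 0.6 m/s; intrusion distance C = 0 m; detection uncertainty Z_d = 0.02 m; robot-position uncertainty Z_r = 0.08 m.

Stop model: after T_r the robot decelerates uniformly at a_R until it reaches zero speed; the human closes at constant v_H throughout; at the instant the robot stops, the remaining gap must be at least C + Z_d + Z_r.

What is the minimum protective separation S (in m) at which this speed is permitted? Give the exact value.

T_s = v_R/a_R = (31/20)/(3/2) = 1.0333 s
robot in T_r: 1.5500·0.0600 = 0.0930 m
robot under decel: 1.5500²/(2·1.5000) = 0.8008 m
person approaches 0.6000·(0.0600+1.0333) = 0.6560 m
C+Z_d+Z_r = 0.0000+0.0200+0.0800 = 0.1000 m
S_min ≈ 0.0930+0.8008+0.6560+0.1000  ⇒  S_min = 9899/6000 m

S_min = 9899/6000 m = 1.6498 m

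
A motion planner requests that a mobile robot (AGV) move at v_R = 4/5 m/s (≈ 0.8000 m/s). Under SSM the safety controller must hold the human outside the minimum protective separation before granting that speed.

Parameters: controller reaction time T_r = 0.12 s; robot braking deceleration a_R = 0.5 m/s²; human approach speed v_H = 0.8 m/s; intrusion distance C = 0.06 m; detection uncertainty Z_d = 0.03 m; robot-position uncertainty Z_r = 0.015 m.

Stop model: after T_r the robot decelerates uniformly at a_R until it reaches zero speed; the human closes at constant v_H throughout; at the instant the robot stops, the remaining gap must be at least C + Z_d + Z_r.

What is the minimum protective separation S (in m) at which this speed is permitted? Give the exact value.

stop time T_s = (4/5)/(1/2) = 1.6000 s
reaction-phase robot travel = 0.8000·0.1200 = 0.0960 m
robot covers 0.8000·1.6000 − ½·0.5000·1.6000² = 0.6400 m while stopping
person approaches 0.8000·(0.1200+1.6000) = 1.3760 m
margins: 0.0600+0.0300+0.0150 = 0.1050 m
S_min ≈ 0.0960+0.6400+1.3760+0.1050  ⇒  S_min = 2217/1000 m

S_min = 2217/1000 m = 2.2170 m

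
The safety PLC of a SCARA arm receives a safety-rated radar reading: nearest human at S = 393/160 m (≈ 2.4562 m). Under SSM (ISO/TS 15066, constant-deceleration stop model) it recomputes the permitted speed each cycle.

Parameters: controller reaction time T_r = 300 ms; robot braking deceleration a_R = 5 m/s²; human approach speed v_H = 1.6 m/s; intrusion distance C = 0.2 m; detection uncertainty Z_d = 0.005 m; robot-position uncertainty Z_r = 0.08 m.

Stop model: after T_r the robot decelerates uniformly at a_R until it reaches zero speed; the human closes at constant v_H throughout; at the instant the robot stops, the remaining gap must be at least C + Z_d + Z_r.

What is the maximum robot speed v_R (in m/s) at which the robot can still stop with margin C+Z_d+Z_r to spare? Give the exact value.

v_R_max = 41/20 m/s = 2.0500 m/s

at the boundary: (1/10)·v² + (31/50)·v + (-1353/800) = 0
  disc = (31/50)² − 4·(1/10)·(-1353/800) = 10609/10000 ; √disc = 103/100
  v_R = (−(31/50) + 103/100) / (2·(1/10)) = 41/20 m/s
check:
stop time T_s = (41/20)/5 = 0.4100 s
reaction-phase robot travel = 2.0500·0.3000 = 0.6150 m
robot covers 2.0500·0.4100 − ½·5.0000·0.4100² = 0.4203 m while stopping
person approaches 1.6000·(0.3000+0.4100) = 1.1360 m
residual clearance needed = 0.2000+0.0050+0.0800 = 0.2850 m
sum ≈ 0.6150+0.4203+1.1360+0.2850 ≈ 2.4562 m = S ✓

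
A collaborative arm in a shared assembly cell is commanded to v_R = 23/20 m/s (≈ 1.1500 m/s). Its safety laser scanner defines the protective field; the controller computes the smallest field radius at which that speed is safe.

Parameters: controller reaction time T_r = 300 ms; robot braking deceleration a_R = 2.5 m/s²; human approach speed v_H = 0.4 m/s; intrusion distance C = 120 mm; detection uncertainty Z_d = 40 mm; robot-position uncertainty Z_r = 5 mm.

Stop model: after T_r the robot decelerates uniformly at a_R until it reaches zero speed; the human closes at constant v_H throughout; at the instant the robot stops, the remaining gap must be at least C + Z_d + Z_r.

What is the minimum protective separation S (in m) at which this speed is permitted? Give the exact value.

T_s = v_R/a_R = (23/20)/(5/2) = 0.4600 s
reaction-phase robot travel = 1.1500·0.3000 = 0.3450 m
braking distance = 1.1500²/(2·2.5000) = 0.2645 m
human over T_r+T_s: 0.4000·(0.3000+0.4600) = 0.3040 m
C+Z_d+Z_r = 0.1200+0.0400+0.0050 = 0.1650 m
S_min ≈ 0.3450+0.2645+0.3040+0.1650  ⇒  S_min = 2157/2000 m

S_min = 2157/2000 m = 1.0785 m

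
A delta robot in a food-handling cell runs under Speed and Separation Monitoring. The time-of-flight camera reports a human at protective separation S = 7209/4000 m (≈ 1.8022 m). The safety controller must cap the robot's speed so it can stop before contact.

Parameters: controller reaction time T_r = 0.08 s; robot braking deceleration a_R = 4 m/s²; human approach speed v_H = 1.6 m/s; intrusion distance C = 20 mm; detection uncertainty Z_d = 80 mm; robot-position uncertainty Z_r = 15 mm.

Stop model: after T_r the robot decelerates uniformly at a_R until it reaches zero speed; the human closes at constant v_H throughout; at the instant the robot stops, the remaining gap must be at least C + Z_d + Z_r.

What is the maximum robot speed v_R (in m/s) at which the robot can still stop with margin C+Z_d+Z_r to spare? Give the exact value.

at the boundary: (1/8)·v² + (12/25)·v + (-6237/4000) = 0
  disc = (12/25)² − 4·(1/8)·(-6237/4000) = 40401/40000 ; √disc = 201/200
  v_R = (−(12/25) + 201/200) / (2·(1/8)) = 21/10 m/s
check:
stop time T_s = (21/10)/4 = 0.5250 s
robot in T_r: 2.1000·0.0800 = 0.1680 m
braking distance = 2.1000²/(2·4.0000) = 0.5513 m
person approaches 1.6000·(0.0800+0.5250) = 0.9680 m
C+Z_d+Z_r = 0.0200+0.0800+0.0150 = 0.1150 m
sum ≈ 0.1680+0.5513+0.9680+0.1150 ≈ 1.8022 m = S ✓

v_R_max = 21/10 m/s = 2.1000 m/s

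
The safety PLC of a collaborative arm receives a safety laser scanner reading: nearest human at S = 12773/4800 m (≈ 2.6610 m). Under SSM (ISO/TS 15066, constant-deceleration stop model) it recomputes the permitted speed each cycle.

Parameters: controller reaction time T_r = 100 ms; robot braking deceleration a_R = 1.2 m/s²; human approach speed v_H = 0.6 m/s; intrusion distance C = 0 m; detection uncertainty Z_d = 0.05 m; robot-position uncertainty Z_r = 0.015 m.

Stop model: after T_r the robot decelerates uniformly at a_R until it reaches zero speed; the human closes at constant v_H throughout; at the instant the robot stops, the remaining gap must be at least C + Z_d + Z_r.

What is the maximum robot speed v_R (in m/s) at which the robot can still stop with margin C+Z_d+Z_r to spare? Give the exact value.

v_R_max = 37/20 m/s = 1.8500 m/s

collect terms ⇒ (5/12)·v_R² + (3/5)·v_R + (-12173/4800) = 0
  disc = (3/5)² − 4·(5/12)·(-12173/4800) = 66049/14400 ; √disc = 257/120
  v_R = (−(3/5) + 257/120) / (2·(5/12)) = 37/20 m/s
check:
braking lasts T_s = (37/20)/(6/5) = 1.5417 s
robot covers v_R·T_r = 1.8500·0.1000 = 0.1850 m before braking
robot covers 1.8500·1.5417 − ½·1.2000·1.5417² = 1.4260 m while stopping
human closes 0.6000·1.6417 = 0.9850 m
residual clearance needed = 0.0000+0.0500+0.0150 = 0.0650 m
sum ≈ 0.1850+1.4260+0.9850+0.0650 ≈ 2.6610 m = S ✓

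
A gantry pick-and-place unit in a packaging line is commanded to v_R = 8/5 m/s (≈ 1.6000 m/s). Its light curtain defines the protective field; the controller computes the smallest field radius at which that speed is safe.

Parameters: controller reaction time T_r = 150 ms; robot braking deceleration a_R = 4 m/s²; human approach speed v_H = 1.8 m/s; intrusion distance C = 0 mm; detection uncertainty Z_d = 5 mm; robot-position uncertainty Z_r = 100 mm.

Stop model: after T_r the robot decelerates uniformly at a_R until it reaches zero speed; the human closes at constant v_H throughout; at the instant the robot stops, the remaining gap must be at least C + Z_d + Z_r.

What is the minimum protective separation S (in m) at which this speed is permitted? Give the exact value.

T_s = v_R/a_R = (8/5)/4 = 0.4000 s
reaction-phase robot travel = 1.6000·0.1500 = 0.2400 m
robot under decel: 1.6000²/(2·4.0000) = 0.3200 m
human closes 1.8000·0.5500 = 0.9900 m
C+Z_d+Z_r = 0.0000+0.0050+0.1000 = 0.1050 m
S_min ≈ 0.2400+0.3200+0.9900+0.1050  ⇒  S_min = 331/200 m

S_min = 331/200 m = 1.6550 m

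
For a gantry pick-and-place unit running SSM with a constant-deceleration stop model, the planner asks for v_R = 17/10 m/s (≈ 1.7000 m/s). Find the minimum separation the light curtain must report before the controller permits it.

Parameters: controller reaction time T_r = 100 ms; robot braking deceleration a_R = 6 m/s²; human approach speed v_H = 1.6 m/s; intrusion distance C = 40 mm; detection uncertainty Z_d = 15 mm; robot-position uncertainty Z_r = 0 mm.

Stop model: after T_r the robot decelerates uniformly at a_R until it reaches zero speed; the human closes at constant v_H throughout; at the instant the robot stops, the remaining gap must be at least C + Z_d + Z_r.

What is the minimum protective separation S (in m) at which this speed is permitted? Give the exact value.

S_min = 259/240 m = 1.0792 m

braking lasts T_s = (17/10)/6 = 0.2833 s
robot covers v_R·T_r = 1.7000·0.1000 = 0.1700 m before braking
robot under decel: 1.7000²/(2·6.0000) = 0.2408 m
human over T_r+T_s: 1.6000·(0.1000+0.2833) = 0.6133 m
C+Z_d+Z_r = 0.0400+0.0150+0.0000 = 0.0550 m
S_min ≈ 0.1700+0.2408+0.6133+0.0550  ⇒  S_min = 259/240 m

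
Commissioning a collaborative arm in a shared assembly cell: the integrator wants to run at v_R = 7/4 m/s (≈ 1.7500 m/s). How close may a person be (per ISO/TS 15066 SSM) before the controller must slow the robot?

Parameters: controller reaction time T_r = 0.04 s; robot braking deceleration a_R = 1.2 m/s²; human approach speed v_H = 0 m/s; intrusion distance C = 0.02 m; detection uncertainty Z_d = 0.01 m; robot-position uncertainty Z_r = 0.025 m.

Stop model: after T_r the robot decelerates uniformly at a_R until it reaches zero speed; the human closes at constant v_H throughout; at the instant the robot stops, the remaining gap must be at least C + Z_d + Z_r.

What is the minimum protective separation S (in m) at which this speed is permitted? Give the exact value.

stop time T_s = (7/4)/(6/5) = 1.4583 s
robot in T_r: 1.7500·0.0400 = 0.0700 m
robot covers 1.7500·1.4583 − ½·1.2000·1.4583² = 1.2760 m while stopping
human closes 0.0000·1.4983 = 0.0000 m
C+Z_d+Z_r = 0.0200+0.0100+0.0250 = 0.0550 m
S_min ≈ 0.0700+1.2760+0.0000+0.0550  ⇒  S_min = 269/192 m

S_min = 269/192 m = 1.4010 m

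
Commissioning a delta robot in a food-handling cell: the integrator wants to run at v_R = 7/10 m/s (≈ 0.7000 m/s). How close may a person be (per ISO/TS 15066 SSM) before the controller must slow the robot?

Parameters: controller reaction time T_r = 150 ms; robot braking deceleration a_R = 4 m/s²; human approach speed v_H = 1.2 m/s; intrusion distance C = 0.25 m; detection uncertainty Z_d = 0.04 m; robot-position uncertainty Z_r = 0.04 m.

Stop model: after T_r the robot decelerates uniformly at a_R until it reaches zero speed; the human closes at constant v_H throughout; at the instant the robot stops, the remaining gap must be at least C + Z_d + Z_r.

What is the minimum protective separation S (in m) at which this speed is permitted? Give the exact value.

S_min = 709/800 m = 0.8862 m

T_s = v_R/a_R = (7/10)/4 = 0.1750 s
robot in T_r: 0.7000·0.1500 = 0.1050 m
braking distance = 0.7000²/(2·4.0000) = 0.0612 m
human over T_r+T_s: 1.2000·(0.1500+0.1750) = 0.3900 m
C+Z_d+Z_r = 0.2500+0.0400+0.0400 = 0.3300 m
S_min ≈ 0.1050+0.0612+0.3900+0.3300  ⇒  S_min = 709/800 m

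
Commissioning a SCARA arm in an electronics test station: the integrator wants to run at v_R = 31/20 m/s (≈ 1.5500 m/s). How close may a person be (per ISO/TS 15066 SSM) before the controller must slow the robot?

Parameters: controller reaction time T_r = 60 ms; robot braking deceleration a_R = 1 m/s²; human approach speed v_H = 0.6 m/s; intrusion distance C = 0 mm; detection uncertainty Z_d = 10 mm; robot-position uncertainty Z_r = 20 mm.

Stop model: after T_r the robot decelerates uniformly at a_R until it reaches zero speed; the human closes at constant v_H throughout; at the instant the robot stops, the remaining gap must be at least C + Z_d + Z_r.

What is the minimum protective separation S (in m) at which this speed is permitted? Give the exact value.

S_min = 9161/4000 m = 2.2902 m

stop time T_s = (31/20)/1 = 1.5500 s
robot covers v_R·T_r = 1.5500·0.0600 = 0.0930 m before braking
robot covers 1.5500·1.5500 − ½·1.0000·1.5500² = 1.2012 m while stopping
human closes 0.6000·1.6100 = 0.9660 m
margins: 0.0000+0.0100+0.0200 = 0.0300 m
S_min ≈ 0.0930+1.2012+0.9660+0.0300  ⇒  S_min = 9161/4000 m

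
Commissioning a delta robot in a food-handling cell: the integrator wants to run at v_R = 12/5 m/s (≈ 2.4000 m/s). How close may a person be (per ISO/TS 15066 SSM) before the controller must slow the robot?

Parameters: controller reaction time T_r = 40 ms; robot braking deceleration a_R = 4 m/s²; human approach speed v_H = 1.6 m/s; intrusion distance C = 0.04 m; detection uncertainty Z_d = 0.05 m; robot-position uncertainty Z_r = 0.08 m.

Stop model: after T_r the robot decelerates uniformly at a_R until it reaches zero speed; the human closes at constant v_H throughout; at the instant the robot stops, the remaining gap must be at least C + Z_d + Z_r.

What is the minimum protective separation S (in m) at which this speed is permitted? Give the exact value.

S_min = 201/100 m = 2.0100 m

T_s = v_R/a_R = (12/5)/4 = 0.6000 s
robot covers v_R·T_r = 2.4000·0.0400 = 0.0960 m before braking
robot under decel: 2.4000²/(2·4.0000) = 0.7200 m
human over T_r+T_s: 1.6000·(0.0400+0.6000) = 1.0240 m
residual clearance needed = 0.0400+0.0500+0.0800 = 0.1700 m
S_min ≈ 0.0960+0.7200+1.0240+0.1700  ⇒  S_min = 201/100 m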